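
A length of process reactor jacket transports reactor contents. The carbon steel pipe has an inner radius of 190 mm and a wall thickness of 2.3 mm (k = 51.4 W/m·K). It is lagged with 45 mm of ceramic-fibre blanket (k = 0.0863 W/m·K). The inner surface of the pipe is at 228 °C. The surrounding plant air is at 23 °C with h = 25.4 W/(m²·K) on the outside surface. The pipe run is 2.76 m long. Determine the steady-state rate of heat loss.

Q ≈ 1370 W

Per-layer cylindrical resistances, series-summed:
R_carbon steel pipe wall = ln(192.3/190)/(2π×51.4×2.76) = 1.35×10^-5 K/W
R_ceramic-fibre blanket = ln(237.3/192.3)/(2π×0.0863×2.76) = 0.1405 K/W
R_outer film = 1/(h_o·2πr_oL) = 1/(25.4×2π×0.2373×2.76) = 0.009567 K/W
R_total = 0.1501 K/W
Q = ΔT/R_total = 205/0.1501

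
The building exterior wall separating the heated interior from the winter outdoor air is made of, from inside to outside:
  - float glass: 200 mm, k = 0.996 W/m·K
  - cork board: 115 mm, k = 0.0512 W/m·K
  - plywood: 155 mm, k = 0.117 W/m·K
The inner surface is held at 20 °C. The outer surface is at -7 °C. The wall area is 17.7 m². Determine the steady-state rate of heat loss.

Q ≈ 127 W

Treating each layer as a thermal resistance in series:
R_float glass = L/(kA) = 0.2/(0.996×17.7) = 0.01134 K/W
R_cork board = L/(kA) = 0.115/(0.0512×17.7) = 0.1269 K/W
R_plywood = L/(kA) = 0.155/(0.117×17.7) = 0.07485 K/W
R_total = 0.2131 K/W
Q = ΔT / R_total = 27 / 0.2131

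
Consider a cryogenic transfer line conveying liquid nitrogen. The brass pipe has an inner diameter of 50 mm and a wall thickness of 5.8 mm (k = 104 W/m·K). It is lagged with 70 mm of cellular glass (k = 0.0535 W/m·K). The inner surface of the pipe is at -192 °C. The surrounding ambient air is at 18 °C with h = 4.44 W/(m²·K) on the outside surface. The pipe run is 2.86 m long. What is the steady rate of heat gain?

Treating each annulus and film as a series resistance:
R_brass pipe wall = ln(30.8/25)/(2π×104×2.86) = 1.116×10^-4 K/W
R_cellular glass = ln(100.8/30.8)/(2π×0.0535×2.86) = 1.233 K/W
R_outer film = 1/(h_o·2πr_oL) = 1/(4.44×2π×0.1008×2.86) = 0.1243 K/W
R_total = 1.358 K/W
Q = ΔT/R_total = 210/1.358

Q ≈ 155 W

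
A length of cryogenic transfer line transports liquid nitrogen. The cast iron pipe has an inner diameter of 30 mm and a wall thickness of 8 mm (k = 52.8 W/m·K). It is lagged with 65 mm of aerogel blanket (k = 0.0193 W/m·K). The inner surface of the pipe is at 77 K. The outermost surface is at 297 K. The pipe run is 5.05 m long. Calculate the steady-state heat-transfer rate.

Cylindrical conduction, so R = ln(r₂/r₁)/(2πkL) per layer, in series:
R_cast iron pipe wall = ln(23/15)/(2π×52.8×5.05) = 2.551×10^-4 K/W
R_aerogel blanket = ln(88/23)/(2π×0.0193×5.05) = 2.191 K/W
R_total = 2.191 K/W
Q = ΔT/R_total = 220/2.191

Q ≈ 100 W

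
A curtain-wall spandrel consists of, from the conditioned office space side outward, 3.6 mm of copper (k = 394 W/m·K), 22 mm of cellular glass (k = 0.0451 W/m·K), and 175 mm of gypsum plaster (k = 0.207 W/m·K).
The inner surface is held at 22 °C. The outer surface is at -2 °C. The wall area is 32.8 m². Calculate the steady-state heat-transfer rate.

Thermal resistances in series:
R_copper = L/(kA) = 0.0036/(394×32.8) = 2.786×10^-7 K/W
R_cellular glass = L/(kA) = 0.022/(0.0451×32.8) = 0.01487 K/W
R_gypsum plaster = L/(kA) = 0.175/(0.207×32.8) = 0.02577 K/W
R_total = 0.04065 K/W
Q = ΔT / R_total = 24 / 0.04065

Q ≈ 590 W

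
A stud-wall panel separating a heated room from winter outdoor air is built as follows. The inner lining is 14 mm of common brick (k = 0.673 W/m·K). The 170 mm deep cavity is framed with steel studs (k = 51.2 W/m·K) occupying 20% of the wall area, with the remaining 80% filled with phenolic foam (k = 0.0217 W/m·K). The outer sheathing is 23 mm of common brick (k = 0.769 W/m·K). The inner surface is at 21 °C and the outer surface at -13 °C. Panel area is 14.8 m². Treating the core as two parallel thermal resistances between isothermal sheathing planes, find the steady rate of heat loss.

Q ≈ 7480 W

Sheathing layers in series; stud and cavity paths in parallel between them.
R_inner = 0.014/(0.673×14.8) = 0.001406 K/W
R_stud  = 0.17/(51.2×0.2×14.8) = 0.001122 K/W
R_cav   = 0.17/(0.0217×0.8×14.8) = 0.6617 K/W
1/R_core = 1/R_stud + 1/R_cav → R_core = 0.00112 K/W
R_outer = 0.023/(0.769×14.8) = 0.002021 K/W
R_total = 0.004546 K/W
Q = ΔT/R_total = 34/0.004546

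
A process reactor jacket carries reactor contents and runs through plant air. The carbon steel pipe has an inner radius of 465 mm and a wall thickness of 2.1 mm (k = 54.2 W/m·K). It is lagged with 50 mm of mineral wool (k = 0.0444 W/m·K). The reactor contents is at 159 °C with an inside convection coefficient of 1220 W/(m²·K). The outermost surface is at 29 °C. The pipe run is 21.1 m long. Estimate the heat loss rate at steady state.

Treating each annulus and film as a series resistance:
R_inner film = 1/(h_i·2πr₁L) = 1/(1220×2π×0.465×21.1) = 1.33×10^-5 K/W
R_carbon steel pipe wall = ln(467.1/465)/(2π×54.2×21.1) = 6.271×10^-7 K/W
R_mineral wool = ln(517.1/467.1)/(2π×0.0444×21.1) = 0.01728 K/W
R_total = 0.01729 K/W
Q = ΔT/R_total = 130/0.01729

Q ≈ 7520 W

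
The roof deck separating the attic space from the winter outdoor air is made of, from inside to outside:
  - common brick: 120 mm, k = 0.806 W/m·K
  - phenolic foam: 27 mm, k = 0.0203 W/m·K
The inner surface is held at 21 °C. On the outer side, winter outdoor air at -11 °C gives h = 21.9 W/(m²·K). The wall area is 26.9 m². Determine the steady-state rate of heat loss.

Q ≈ 565 W

Series thermal resistances:
R_common brick = L/(kA) = 0.12/(0.806×26.9) = 0.005535 K/W
R_phenolic foam = L/(kA) = 0.027/(0.0203×26.9) = 0.04944 K/W
R_outer film = 1/(h_o·A) = 1/(21.9×26.9) = 0.001697 K/W
R_total = 0.05668 K/W
Q = ΔT / R_total = 32 / 0.05668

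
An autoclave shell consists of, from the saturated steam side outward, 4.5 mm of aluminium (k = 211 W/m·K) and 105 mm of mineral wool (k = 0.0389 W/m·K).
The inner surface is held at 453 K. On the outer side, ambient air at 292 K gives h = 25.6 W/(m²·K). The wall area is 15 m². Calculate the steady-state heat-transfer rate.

Model the wall as resistances in series:
R_aluminium = L/(kA) = 0.0045/(211×15) = 1.422×10^-6 K/W
R_mineral wool = L/(kA) = 0.105/(0.0389×15) = 0.1799 K/W
R_outer film = 1/(h_o·A) = 1/(25.6×15) = 0.002604 K/W
R_total = 0.1826 K/W
Q = ΔT / R_total = 161 / 0.1826

Q ≈ 882 W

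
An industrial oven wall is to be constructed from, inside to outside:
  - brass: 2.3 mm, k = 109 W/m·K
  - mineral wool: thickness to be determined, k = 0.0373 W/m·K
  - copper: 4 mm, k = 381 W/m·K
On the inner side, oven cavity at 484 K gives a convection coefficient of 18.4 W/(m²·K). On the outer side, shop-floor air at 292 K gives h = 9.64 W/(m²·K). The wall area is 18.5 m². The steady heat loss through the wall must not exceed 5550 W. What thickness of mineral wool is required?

L ≈ 18 mm

Thermal resistances in series:
R_inner film = 1/(h_i·A) = 1/(18.4×18.5) = 0.002938 K/W
R_brass = L/(kA) = 0.0023/(109×18.5) = 1.141×10^-6 K/W
R_copper = L/(kA) = 0.004/(381×18.5) = 5.675×10^-7 K/W
R_outer film = 1/(h_o·A) = 1/(9.64×18.5) = 0.005607 K/W
Sum of the known resistances R_other = 0.008547 K/W
Required total resistance R_tot = ΔT/Q_allow = 192/5550 = 0.03459 K/W
R_mineral wool = R_tot − R_other = 0.02605 K/W
L = R·k·A = 0.02605×0.0373×18.5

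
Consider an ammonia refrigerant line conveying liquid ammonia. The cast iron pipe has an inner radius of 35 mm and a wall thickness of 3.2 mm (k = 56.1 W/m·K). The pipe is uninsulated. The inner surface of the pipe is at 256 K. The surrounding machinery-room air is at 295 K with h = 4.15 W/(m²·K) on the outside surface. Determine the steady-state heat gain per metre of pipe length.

Per-layer cylindrical resistances, series-summed:
R_cast iron pipe wall = ln(38.2/35)/(2π×56.1×1) = 2.482×10^-4 K/W
R_outer film = 1/(h_o·2πr_oL) = 1/(4.15×2π×0.0382×1) = 1.004 K/W
R_total = 1.004 K/W
Q = ΔT/R_total = 39/1.004

q′ ≈ 38.8 W/m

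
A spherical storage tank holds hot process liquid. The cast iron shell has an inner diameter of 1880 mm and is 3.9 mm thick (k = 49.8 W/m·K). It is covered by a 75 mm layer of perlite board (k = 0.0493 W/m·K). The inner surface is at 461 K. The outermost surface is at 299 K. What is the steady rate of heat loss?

Q ≈ 1290 W

Spherical conduction: R = (1/r_in − 1/r_out)/(4πk) per layer; series-sum.
R_cast iron shell = (1/0.94 − 1/0.9439)/(4π×49.8) = 7.024×10^-6 K/W
R_perlite board = (1/0.9439 − 1/1.0189)/(4π×0.0493) = 0.1259 K/W
R_total = 0.1259 K/W
Q = ΔT/R_total = 162/0.1259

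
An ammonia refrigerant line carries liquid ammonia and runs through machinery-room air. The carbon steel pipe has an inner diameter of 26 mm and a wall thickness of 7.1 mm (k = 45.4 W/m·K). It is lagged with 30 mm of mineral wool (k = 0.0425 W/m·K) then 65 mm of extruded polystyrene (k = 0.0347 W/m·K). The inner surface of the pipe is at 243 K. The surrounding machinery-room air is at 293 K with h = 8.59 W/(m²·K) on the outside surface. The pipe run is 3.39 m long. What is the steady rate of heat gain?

Per-layer cylindrical resistances, series-summed:
R_carbon steel pipe wall = ln(20.1/13)/(2π×45.4×3.39) = 4.506×10^-4 K/W
R_mineral wool = ln(50.1/20.1)/(2π×0.0425×3.39) = 1.009 K/W
R_extruded polystyrene = ln(115.1/50.1)/(2π×0.0347×3.39) = 1.125 K/W
R_outer film = 1/(h_o·2πr_oL) = 1/(8.59×2π×0.1151×3.39) = 0.04748 K/W
R_total = 2.182 K/W
Q = ΔT/R_total = 50/2.182

Q ≈ 22.9 W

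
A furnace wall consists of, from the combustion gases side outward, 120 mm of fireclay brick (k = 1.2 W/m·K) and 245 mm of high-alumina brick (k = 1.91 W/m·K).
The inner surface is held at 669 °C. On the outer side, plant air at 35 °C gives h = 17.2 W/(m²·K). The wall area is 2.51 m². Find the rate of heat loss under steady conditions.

Q ≈ 5560 W

Series thermal resistances:
R_fireclay brick = L/(kA) = 0.12/(1.2×2.51) = 0.03984 K/W
R_high-alumina brick = L/(kA) = 0.245/(1.91×2.51) = 0.0511 K/W
R_outer film = 1/(h_o·A) = 1/(17.2×2.51) = 0.02316 K/W
R_total = 0.1141 K/W
Q = ΔT / R_total = 634 / 0.1141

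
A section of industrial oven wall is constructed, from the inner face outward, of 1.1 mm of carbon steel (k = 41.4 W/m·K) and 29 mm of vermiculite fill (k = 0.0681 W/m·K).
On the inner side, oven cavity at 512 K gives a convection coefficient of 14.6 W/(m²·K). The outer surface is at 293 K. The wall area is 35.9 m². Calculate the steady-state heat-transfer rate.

Q ≈ 15900 W

Treating each layer as a thermal resistance in series:
R_inner film = 1/(h_i·A) = 1/(14.6×35.9) = 0.001908 K/W
R_carbon steel = L/(kA) = 0.0011/(41.4×35.9) = 7.401×10^-7 K/W
R_vermiculite fill = L/(kA) = 0.029/(0.0681×35.9) = 0.01186 K/W
R_total = 0.01377 K/W
Q = ΔT / R_total = 219 / 0.01377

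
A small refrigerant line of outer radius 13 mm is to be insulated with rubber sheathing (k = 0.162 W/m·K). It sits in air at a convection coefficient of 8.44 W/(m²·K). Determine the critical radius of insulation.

For a cylinder r_cr = k/h = 0.162/8.44
r_cr = 19.2 mm; since the bare radius (13 mm) is below r_cr, adding a thin layer of insulation will *increase* heat loss.

r_cr ≈ 19.2 mm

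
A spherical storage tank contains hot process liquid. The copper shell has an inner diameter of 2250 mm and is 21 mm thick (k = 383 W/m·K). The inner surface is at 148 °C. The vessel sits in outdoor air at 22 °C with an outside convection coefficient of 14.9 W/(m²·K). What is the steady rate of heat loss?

Each spherical layer contributes R = (1/r_i − 1/r_o)/(4πk):
R_copper shell = (1/1.125 − 1/1.146)/(4π×383) = 3.384×10^-6 K/W
R_outer film = 1/(h·4πr_o²) = 1/(14.9×4π×1.146²) = 0.004067 K/W
R_total = 0.00407 K/W
Q = ΔT/R_total = 126/0.00407

Q ≈ 31000 W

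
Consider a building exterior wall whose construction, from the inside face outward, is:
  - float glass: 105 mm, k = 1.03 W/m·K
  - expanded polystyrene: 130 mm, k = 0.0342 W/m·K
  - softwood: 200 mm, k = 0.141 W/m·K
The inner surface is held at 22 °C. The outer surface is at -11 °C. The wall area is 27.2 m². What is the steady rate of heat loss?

Treating each layer as a thermal resistance in series:
R_float glass = L/(kA) = 0.105/(1.03×27.2) = 0.003748 K/W
R_expanded polystyrene = L/(kA) = 0.13/(0.0342×27.2) = 0.1397 K/W
R_softwood = L/(kA) = 0.2/(0.141×27.2) = 0.05215 K/W
R_total = 0.1956 K/W
Q = ΔT / R_total = 33 / 0.1956

Q ≈ 169 W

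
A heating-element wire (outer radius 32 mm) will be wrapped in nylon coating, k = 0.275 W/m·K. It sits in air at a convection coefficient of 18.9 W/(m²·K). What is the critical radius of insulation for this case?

r_cr ≈ 14.6 mm

For a cylinder r_cr = k/h = 0.275/18.9
r_cr = 14.6 mm; since the bare radius (32 mm) is above r_cr, any added insulation will reduce heat loss.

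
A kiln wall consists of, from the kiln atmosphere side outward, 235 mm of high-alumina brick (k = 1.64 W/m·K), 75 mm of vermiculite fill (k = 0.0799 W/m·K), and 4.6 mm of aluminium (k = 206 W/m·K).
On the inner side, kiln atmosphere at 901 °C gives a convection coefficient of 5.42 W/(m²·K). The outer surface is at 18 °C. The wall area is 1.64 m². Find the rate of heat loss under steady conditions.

Using the resistance-network approach (series):
R_inner film = 1/(h_i·A) = 1/(5.42×1.64) = 0.1125 K/W
R_high-alumina brick = L/(kA) = 0.235/(1.64×1.64) = 0.08737 K/W
R_vermiculite fill = L/(kA) = 0.075/(0.0799×1.64) = 0.5724 K/W
R_aluminium = L/(kA) = 0.0046/(206×1.64) = 1.362×10^-5 K/W
R_total = 0.7723 K/W
Q = ΔT / R_total = 883 / 0.7723

Q ≈ 1140 W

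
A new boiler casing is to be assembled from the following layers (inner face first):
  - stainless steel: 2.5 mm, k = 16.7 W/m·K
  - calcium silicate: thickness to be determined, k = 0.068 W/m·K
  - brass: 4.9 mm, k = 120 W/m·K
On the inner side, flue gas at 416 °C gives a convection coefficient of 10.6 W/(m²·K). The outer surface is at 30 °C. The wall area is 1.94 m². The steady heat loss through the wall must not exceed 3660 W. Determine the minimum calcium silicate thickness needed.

Thermal resistances in series:
R_inner film = 1/(h_i·A) = 1/(10.6×1.94) = 0.04863 K/W
R_stainless steel = L/(kA) = 0.0025/(16.7×1.94) = 7.717×10^-5 K/W
R_brass = L/(kA) = 0.0049/(120×1.94) = 2.105×10^-5 K/W
Sum of the known resistances R_other = 0.04873 K/W
Required total resistance R_tot = ΔT/Q_allow = 386/3660 = 0.1055 K/W
R_calcium silicate = R_tot − R_other = 0.05674 K/W
L = R·k·A = 0.05674×0.068×1.94

L ≈ 7.48 mm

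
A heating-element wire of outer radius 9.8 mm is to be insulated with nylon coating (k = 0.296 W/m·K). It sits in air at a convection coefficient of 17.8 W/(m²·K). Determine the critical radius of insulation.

For a cylinder r_cr = k/h = 0.296/17.8
r_cr = 16.6 mm; since the bare radius (9.8 mm) is below r_cr, adding a thin layer of insulation will *increase* heat loss.

r_cr ≈ 16.6 mm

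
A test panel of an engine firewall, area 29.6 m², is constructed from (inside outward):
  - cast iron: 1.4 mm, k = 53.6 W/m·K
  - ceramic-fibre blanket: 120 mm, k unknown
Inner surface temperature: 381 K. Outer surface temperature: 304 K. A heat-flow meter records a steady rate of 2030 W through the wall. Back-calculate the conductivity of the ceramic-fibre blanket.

k ≈ 0.107 W/(m·K)

Treating each layer as a thermal resistance in series:
R_cast iron = L/(kA) = 0.0014/(53.6×29.6) = 8.824×10^-7 K/W
Sum of known resistances R_other = 8.824×10^-7 K/W
Total R = ΔT/Q = 77/2030 = 0.03793 K/W
R_ceramic-fibre blanket = R_total − R_other = 0.03793 K/W
k = L/(R·A) = 0.12/(0.03793×29.6)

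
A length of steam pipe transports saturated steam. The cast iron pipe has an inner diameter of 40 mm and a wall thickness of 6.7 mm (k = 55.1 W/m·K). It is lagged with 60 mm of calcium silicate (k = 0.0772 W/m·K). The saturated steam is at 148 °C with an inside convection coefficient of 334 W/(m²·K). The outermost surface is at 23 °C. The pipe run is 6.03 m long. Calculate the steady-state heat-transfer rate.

Q ≈ 307 W

Cylindrical conduction, so R = ln(r₂/r₁)/(2πkL) per layer, in series:
R_inner film = 1/(h_i·2πr₁L) = 1/(334×2π×0.02×6.03) = 0.003951 K/W
R_cast iron pipe wall = ln(26.7/20)/(2π×55.1×6.03) = 1.384×10^-4 K/W
R_calcium silicate = ln(86.7/26.7)/(2π×0.0772×6.03) = 0.4027 K/W
R_total = 0.4068 K/W
Q = ΔT/R_total = 125/0.4068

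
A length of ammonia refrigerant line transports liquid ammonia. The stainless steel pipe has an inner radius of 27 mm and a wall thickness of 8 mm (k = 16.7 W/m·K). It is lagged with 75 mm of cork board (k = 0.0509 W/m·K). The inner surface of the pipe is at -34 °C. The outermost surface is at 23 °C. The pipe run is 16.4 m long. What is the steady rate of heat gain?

Q ≈ 261 W

Treating each annulus and film as a series resistance:
R_stainless steel pipe wall = ln(35/27)/(2π×16.7×16.4) = 1.508×10^-4 K/W
R_cork board = ln(110/35)/(2π×0.0509×16.4) = 0.2183 K/W
R_total = 0.2185 K/W
Q = ΔT/R_total = 57/0.2185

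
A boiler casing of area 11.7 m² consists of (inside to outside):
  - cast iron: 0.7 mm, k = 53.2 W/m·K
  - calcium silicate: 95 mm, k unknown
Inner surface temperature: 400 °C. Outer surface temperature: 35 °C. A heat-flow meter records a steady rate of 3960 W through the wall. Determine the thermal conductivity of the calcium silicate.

k ≈ 0.0881 W/(m·K)

Using the resistance-network approach (series):
R_cast iron = L/(kA) = 0.0007/(53.2×11.7) = 1.125×10^-6 K/W
Sum of known resistances R_other = 1.125×10^-6 K/W
Total R = ΔT/Q = 365/3960 = 0.09217 K/W
R_calcium silicate = R_total − R_other = 0.09217 K/W
k = L/(R·A) = 0.095/(0.09217×11.7)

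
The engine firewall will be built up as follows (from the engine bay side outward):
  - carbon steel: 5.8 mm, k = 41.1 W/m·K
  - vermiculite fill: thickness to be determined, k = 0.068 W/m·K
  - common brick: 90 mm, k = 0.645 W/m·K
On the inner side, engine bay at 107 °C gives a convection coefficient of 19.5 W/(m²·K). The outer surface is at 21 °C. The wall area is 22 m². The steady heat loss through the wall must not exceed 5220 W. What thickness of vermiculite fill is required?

L ≈ 11.7 mm

Thermal resistances in series:
R_inner film = 1/(h_i·A) = 1/(19.5×22) = 0.002331 K/W
R_carbon steel = L/(kA) = 0.0058/(41.1×22) = 6.415×10^-6 K/W
R_common brick = L/(kA) = 0.09/(0.645×22) = 0.006342 K/W
Sum of the known resistances R_other = 0.00868 K/W
Required total resistance R_tot = ΔT/Q_allow = 86/5220 = 0.01648 K/W
R_vermiculite fill = R_tot − R_other = 0.007795 K/W
L = R·k·A = 0.007795×0.068×22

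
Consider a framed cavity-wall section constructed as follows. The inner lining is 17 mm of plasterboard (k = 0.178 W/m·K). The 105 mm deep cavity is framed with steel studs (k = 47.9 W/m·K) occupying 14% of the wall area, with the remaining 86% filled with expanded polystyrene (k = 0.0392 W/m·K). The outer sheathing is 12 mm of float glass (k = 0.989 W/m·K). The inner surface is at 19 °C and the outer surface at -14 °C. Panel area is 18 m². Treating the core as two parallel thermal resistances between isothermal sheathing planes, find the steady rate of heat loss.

Q ≈ 4820 W

Sheathing layers in series; stud and cavity paths in parallel between them.
R_inner = 0.017/(0.178×18) = 0.005306 K/W
R_stud  = 0.105/(47.9×0.14×18) = 8.699×10^-4 K/W
R_cav   = 0.105/(0.0392×0.86×18) = 0.173 K/W
1/R_core = 1/R_stud + 1/R_cav → R_core = 8.655×10^-4 K/W
R_outer = 0.012/(0.989×18) = 6.741×10^-4 K/W
R_total = 0.006845 K/W
Q = ΔT/R_total = 33/0.006845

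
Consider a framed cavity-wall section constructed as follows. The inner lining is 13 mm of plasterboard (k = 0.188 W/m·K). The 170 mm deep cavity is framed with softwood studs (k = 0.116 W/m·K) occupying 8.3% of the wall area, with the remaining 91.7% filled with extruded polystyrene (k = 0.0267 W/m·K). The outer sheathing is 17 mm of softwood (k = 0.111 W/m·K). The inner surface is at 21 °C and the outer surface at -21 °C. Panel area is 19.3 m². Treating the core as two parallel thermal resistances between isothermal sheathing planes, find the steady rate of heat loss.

Q ≈ 156 W

Sheathing layers in series; stud and cavity paths in parallel between them.
R_inner = 0.013/(0.188×19.3) = 0.003583 K/W
R_stud  = 0.17/(0.116×0.083×19.3) = 0.9149 K/W
R_cav   = 0.17/(0.0267×0.917×19.3) = 0.3598 K/W
1/R_core = 1/R_stud + 1/R_cav → R_core = 0.2582 K/W
R_outer = 0.017/(0.111×19.3) = 0.007935 K/W
R_total = 0.2697 K/W
Q = ΔT/R_total = 42/0.2697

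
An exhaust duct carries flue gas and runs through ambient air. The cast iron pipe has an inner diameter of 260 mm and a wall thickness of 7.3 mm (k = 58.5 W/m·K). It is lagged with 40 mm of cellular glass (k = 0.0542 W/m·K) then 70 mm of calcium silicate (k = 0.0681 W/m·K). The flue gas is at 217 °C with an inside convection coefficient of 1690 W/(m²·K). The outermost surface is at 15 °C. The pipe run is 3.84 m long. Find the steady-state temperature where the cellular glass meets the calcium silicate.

Treating each annulus and film as a series resistance:
R_inner film = 1/(h_i·2πr₁L) = 1/(1690×2π×0.13×3.84) = 1.887×10^-4 K/W
R_cast iron pipe wall = ln(137.3/130)/(2π×58.5×3.84) = 3.871×10^-5 K/W
R_cellular glass = ln(177.3/137.3)/(2π×0.0542×3.84) = 0.1955 K/W
R_calcium silicate = ln(247.3/177.3)/(2π×0.0681×3.84) = 0.2025 K/W
R_total = 0.3983 K/W
Q = ΔT/R_total = 202/0.3983
Q = 507 W
T_interface = T_inner − Q·ΣR(inner→interface) = 217 − 507×0.1957

T ≈ 118 °C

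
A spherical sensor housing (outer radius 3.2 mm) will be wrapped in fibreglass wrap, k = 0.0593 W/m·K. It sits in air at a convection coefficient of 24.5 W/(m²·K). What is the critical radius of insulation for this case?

For a sphere r_cr = 2k/h = 2×0.0593/24.5
r_cr = 4.84 mm; since the bare radius (3.2 mm) is below r_cr, adding a thin layer of insulation will *increase* heat loss.

r_cr ≈ 4.84 mm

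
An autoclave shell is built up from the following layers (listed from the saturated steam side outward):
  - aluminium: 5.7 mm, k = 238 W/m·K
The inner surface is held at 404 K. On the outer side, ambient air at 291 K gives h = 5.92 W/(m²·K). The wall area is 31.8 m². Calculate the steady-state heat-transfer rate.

Q ≈ 21300 W

Using the resistance-network approach (series):
R_aluminium = L/(kA) = 0.0057/(238×31.8) = 7.531×10^-7 K/W
R_outer film = 1/(h_o·A) = 1/(5.92×31.8) = 0.005312 K/W
R_total = 0.005313 K/W
Q = ΔT / R_total = 113 / 0.005313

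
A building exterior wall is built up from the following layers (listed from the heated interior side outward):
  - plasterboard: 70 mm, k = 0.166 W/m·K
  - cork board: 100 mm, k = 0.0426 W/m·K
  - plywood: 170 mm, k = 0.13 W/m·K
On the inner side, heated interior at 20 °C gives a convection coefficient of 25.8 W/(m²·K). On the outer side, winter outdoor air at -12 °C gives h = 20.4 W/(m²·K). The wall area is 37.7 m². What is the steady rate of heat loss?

Q ≈ 290 W

Thermal resistances in series:
R_inner film = 1/(h_i·A) = 1/(25.8×37.7) = 0.001028 K/W
R_plasterboard = L/(kA) = 0.07/(0.166×37.7) = 0.01119 K/W
R_cork board = L/(kA) = 0.1/(0.0426×37.7) = 0.06227 K/W
R_plywood = L/(kA) = 0.17/(0.13×37.7) = 0.03469 K/W
R_outer film = 1/(h_o·A) = 1/(20.4×37.7) = 0.0013 K/W
R_total = 0.1105 K/W
Q = ΔT / R_total = 32 / 0.1105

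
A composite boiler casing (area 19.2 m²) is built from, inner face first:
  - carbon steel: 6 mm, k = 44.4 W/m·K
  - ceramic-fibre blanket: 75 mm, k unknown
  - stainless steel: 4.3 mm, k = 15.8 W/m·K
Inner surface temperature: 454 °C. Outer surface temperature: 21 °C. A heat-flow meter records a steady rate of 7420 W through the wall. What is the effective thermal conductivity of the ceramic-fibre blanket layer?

Treating each layer as a thermal resistance in series:
R_carbon steel = L/(kA) = 0.006/(44.4×19.2) = 7.038×10^-6 K/W
R_stainless steel = L/(kA) = 0.0043/(15.8×19.2) = 1.417×10^-5 K/W
Sum of known resistances R_other = 2.121×10^-5 K/W
Total R = ΔT/Q = 433/7420 = 0.05836 K/W
R_ceramic-fibre blanket = R_total − R_other = 0.05833 K/W
k = L/(R·A) = 0.075/(0.05833×19.2)

k ≈ 0.067 W/(m·K)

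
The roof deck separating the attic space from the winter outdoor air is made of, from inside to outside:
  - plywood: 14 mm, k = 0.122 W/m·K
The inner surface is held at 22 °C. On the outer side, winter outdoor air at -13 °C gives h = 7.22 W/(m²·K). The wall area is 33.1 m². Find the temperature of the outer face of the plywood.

Using the resistance-network approach (series):
R_plywood = L/(kA) = 0.014/(0.122×33.1) = 0.003467 K/W
R_outer film = 1/(h_o·A) = 1/(7.22×33.1) = 0.004184 K/W
R_total = 0.007651 K/W;  Q = ΔT/R_total = 35/0.007651 = 4574 W
T_interface = T_inner − Q·ΣR(inner→interface) = 22 − 4570×0.003467

T ≈ 6.14 °C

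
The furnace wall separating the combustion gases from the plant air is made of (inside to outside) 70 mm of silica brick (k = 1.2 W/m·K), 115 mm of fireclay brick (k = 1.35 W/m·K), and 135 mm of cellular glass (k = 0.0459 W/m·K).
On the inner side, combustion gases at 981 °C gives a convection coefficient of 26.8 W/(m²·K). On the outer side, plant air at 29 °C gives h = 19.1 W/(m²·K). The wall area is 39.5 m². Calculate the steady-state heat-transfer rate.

Thermal resistances in series:
R_inner film = 1/(h_i·A) = 1/(26.8×39.5) = 9.446×10^-4 K/W
R_silica brick = L/(kA) = 0.07/(1.2×39.5) = 0.001477 K/W
R_fireclay brick = L/(kA) = 0.115/(1.35×39.5) = 0.002157 K/W
R_cellular glass = L/(kA) = 0.135/(0.0459×39.5) = 0.07446 K/W
R_outer film = 1/(h_o·A) = 1/(19.1×39.5) = 0.001325 K/W
R_total = 0.08036 K/W
Q = ΔT / R_total = 952 / 0.08036

Q ≈ 11800 W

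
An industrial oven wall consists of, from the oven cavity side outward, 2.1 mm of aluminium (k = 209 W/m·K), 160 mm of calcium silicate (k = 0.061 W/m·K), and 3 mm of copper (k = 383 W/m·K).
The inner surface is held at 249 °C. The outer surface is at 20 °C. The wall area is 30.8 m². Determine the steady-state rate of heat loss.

Series thermal resistances:
R_aluminium = L/(kA) = 0.0021/(209×30.8) = 3.262×10^-7 K/W
R_calcium silicate = L/(kA) = 0.16/(0.061×30.8) = 0.08516 K/W
R_copper = L/(kA) = 0.003/(383×30.8) = 2.543×10^-7 K/W
R_total = 0.08516 K/W
Q = ΔT / R_total = 229 / 0.08516

Q ≈ 2690 W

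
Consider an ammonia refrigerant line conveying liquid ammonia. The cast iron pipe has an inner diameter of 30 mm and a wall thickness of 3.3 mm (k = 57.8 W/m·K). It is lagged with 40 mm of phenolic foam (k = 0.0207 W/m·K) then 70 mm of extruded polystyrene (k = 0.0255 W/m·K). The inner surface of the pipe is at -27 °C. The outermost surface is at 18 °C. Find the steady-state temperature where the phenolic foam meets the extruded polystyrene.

Treating each annulus and film as a series resistance:
R_cast iron pipe wall = ln(18.3/15)/(2π×57.8×1) = 5.475×10^-4 K/W
R_phenolic foam = ln(58.3/18.3)/(2π×0.0207×1) = 8.909 K/W
R_extruded polystyrene = ln(128.3/58.3)/(2π×0.0255×1) = 4.923 K/W
R_total = 13.83 K/W
Q = ΔT/R_total = 45/13.83
Q = 3.25 W/m
T_interface = T_inner + Q·ΣR(inner→interface) = -27 + 3.25×8.909

T ≈ 1.98 °C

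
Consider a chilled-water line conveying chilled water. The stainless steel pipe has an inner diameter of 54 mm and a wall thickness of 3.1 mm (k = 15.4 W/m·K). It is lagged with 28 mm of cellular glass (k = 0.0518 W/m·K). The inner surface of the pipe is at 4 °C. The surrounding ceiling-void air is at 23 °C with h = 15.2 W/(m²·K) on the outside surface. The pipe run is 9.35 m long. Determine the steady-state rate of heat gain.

Q ≈ 80.7 W

Treating each annulus and film as a series resistance:
R_stainless steel pipe wall = ln(30.1/27)/(2π×15.4×9.35) = 1.201×10^-4 K/W
R_cellular glass = ln(58.1/30.1)/(2π×0.0518×9.35) = 0.2161 K/W
R_outer film = 1/(h_o·2πr_oL) = 1/(15.2×2π×0.0581×9.35) = 0.01927 K/W
R_total = 0.2355 K/W
Q = ΔT/R_total = 19/0.2355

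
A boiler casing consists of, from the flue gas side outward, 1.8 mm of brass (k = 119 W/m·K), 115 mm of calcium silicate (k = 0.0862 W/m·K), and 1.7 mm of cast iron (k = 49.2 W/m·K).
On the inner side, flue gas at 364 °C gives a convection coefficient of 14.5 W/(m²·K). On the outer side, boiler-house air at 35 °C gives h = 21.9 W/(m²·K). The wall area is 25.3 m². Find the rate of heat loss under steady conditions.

Thermal resistances in series:
R_inner film = 1/(h_i·A) = 1/(14.5×25.3) = 0.002726 K/W
R_brass = L/(kA) = 0.0018/(119×25.3) = 5.979×10^-7 K/W
R_calcium silicate = L/(kA) = 0.115/(0.0862×25.3) = 0.05273 K/W
R_cast iron = L/(kA) = 0.0017/(49.2×25.3) = 1.366×10^-6 K/W
R_outer film = 1/(h_o·A) = 1/(21.9×25.3) = 0.001805 K/W
R_total = 0.05726 K/W
Q = ΔT / R_total = 329 / 0.05726

Q ≈ 5750 W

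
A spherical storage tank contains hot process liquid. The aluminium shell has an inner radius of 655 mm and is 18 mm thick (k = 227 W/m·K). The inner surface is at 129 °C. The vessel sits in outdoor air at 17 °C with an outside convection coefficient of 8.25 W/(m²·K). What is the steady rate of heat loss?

For a spherical shell R = (1/r₁ − 1/r₂)/(4πk); film R = 1/(h·4πr²). In series:
R_aluminium shell = (1/0.655 − 1/0.673)/(4π×227) = 1.431×10^-5 K/W
R_outer film = 1/(h·4πr_o²) = 1/(8.25×4π×0.673²) = 0.0213 K/W
R_total = 0.02131 K/W
Q = ΔT/R_total = 112/0.02131

Q ≈ 5260 W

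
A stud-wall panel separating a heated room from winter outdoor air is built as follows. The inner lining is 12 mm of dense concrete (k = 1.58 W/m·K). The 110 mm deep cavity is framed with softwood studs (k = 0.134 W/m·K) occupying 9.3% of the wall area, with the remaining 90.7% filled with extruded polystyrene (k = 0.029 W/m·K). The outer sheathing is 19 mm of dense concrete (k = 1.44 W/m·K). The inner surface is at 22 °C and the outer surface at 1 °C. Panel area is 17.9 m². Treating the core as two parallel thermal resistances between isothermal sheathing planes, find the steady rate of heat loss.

Q ≈ 132 W

Sheathing layers in series; stud and cavity paths in parallel between them.
R_inner = 0.012/(1.58×17.9) = 4.243×10^-4 K/W
R_stud  = 0.11/(0.134×0.093×17.9) = 0.4931 K/W
R_cav   = 0.11/(0.029×0.907×17.9) = 0.2336 K/W
1/R_core = 1/R_stud + 1/R_cav → R_core = 0.1585 K/W
R_outer = 0.019/(1.44×17.9) = 7.371×10^-4 K/W
R_total = 0.1597 K/W
Q = ΔT/R_total = 21/0.1597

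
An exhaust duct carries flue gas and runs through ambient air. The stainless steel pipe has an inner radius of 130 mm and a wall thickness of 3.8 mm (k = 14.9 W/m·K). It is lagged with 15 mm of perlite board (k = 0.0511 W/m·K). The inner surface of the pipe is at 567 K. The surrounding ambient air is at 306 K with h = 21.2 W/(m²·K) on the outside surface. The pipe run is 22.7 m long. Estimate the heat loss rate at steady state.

Radial resistances (cylindrical: R_cond = ln(r_o/r_i)/(2πkL), R_conv = 1/(h·2πrL)):
R_stainless steel pipe wall = ln(133.8/130)/(2π×14.9×22.7) = 1.356×10^-5 K/W
R_perlite board = ln(148.8/133.8)/(2π×0.0511×22.7) = 0.01458 K/W
R_outer film = 1/(h_o·2πr_oL) = 1/(21.2×2π×0.1488×22.7) = 0.002223 K/W
R_total = 0.01682 K/W
Q = ΔT/R_total = 261/0.01682

Q ≈ 15500 W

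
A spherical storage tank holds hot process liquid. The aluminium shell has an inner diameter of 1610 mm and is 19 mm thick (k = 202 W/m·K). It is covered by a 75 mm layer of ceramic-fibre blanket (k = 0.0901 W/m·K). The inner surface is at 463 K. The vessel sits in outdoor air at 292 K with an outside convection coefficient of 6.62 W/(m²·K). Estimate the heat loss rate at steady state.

Each spherical layer contributes R = (1/r_i − 1/r_o)/(4πk):
R_aluminium shell = (1/0.805 − 1/0.824)/(4π×202) = 1.128×10^-5 K/W
R_ceramic-fibre blanket = (1/0.824 − 1/0.899)/(4π×0.0901) = 0.08942 K/W
R_outer film = 1/(h·4πr_o²) = 1/(6.62×4π×0.899²) = 0.01487 K/W
R_total = 0.1043 K/W
Q = ΔT/R_total = 171/0.1043

Q ≈ 1640 W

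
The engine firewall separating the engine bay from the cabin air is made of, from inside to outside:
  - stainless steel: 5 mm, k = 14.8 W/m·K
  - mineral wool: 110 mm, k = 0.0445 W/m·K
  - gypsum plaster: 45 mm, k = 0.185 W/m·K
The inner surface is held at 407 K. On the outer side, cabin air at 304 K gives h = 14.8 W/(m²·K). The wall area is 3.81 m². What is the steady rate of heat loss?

Thermal resistances in series:
R_stainless steel = L/(kA) = 0.005/(14.8×3.81) = 8.867×10^-5 K/W
R_mineral wool = L/(kA) = 0.11/(0.0445×3.81) = 0.6488 K/W
R_gypsum plaster = L/(kA) = 0.045/(0.185×3.81) = 0.06384 K/W
R_outer film = 1/(h_o·A) = 1/(14.8×3.81) = 0.01773 K/W
R_total = 0.7305 K/W
Q = ΔT / R_total = 103 / 0.7305

Q ≈ 141 W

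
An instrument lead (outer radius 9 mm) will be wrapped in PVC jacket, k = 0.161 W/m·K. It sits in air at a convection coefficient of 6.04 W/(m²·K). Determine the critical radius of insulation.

For a cylinder r_cr = k/h = 0.161/6.04
r_cr = 26.7 mm; since the bare radius (9 mm) is below r_cr, adding a thin layer of insulation will *increase* heat loss.

r_cr ≈ 26.7 mm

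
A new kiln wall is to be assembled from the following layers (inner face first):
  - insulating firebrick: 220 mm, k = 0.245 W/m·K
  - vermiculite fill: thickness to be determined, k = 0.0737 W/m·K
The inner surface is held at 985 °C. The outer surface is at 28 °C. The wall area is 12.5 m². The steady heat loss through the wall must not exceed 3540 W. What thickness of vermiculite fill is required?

L ≈ 183 mm

Using the resistance-network approach (series):
R_insulating firebrick = L/(kA) = 0.22/(0.245×12.5) = 0.07184 K/W
Sum of the known resistances R_other = 0.07184 K/W
Required total resistance R_tot = ΔT/Q_allow = 957/3540 = 0.2703 K/W
R_vermiculite fill = R_tot − R_other = 0.1985 K/W
L = R·k·A = 0.1985×0.0737×12.5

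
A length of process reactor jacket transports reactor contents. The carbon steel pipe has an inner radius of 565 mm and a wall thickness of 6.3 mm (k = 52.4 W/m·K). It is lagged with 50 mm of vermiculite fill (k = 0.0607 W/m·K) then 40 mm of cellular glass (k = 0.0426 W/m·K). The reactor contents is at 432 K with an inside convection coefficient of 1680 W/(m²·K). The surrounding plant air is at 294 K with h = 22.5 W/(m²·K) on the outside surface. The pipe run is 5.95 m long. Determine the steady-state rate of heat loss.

Per-layer cylindrical resistances, series-summed:
R_inner film = 1/(h_i·2πr₁L) = 1/(1680×2π×0.565×5.95) = 2.818×10^-5 K/W
R_carbon steel pipe wall = ln(571.3/565)/(2π×52.4×5.95) = 5.66×10^-6 K/W
R_vermiculite fill = ln(621.3/571.3)/(2π×0.0607×5.95) = 0.03697 K/W
R_cellular glass = ln(661.3/621.3)/(2π×0.0426×5.95) = 0.03918 K/W
R_outer film = 1/(h_o·2πr_oL) = 1/(22.5×2π×0.6613×5.95) = 0.001798 K/W
R_total = 0.07798 K/W
Q = ΔT/R_total = 138/0.07798

Q ≈ 1770 W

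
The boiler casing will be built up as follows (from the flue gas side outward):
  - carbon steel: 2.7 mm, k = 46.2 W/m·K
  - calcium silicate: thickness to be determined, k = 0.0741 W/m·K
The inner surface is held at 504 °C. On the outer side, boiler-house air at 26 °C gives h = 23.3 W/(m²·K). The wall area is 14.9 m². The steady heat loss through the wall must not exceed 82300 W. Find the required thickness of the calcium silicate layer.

L ≈ 3.23 mm

Treating each layer as a thermal resistance in series:
R_carbon steel = L/(kA) = 0.0027/(46.2×14.9) = 3.922×10^-6 K/W
R_outer film = 1/(h_o·A) = 1/(23.3×14.9) = 0.00288 K/W
Sum of the known resistances R_other = 0.002884 K/W
Required total resistance R_tot = ΔT/Q_allow = 478/82300 = 0.005808 K/W
R_calcium silicate = R_tot − R_other = 0.002924 K/W
L = R·k·A = 0.002924×0.0741×14.9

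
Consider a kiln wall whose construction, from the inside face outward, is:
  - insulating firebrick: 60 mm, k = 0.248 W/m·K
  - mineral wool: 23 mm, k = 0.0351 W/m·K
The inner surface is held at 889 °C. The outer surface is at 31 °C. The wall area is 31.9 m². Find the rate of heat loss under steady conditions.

Q ≈ 30500 W

Model the wall as resistances in series:
R_insulating firebrick = L/(kA) = 0.06/(0.248×31.9) = 0.007584 K/W
R_mineral wool = L/(kA) = 0.023/(0.0351×31.9) = 0.02054 K/W
R_total = 0.02813 K/W
Q = ΔT / R_total = 858 / 0.02813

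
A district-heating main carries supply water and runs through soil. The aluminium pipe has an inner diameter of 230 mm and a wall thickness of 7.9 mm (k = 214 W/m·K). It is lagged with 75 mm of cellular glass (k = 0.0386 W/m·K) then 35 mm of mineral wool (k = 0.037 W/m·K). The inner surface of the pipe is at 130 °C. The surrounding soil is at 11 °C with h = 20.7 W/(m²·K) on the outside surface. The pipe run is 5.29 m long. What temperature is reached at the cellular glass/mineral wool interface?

T ≈ 43.4 °C

Treating each annulus and film as a series resistance:
R_aluminium pipe wall = ln(122.9/115)/(2π×214×5.29) = 9.341×10^-6 K/W
R_cellular glass = ln(197.9/122.9)/(2π×0.0386×5.29) = 0.3713 K/W
R_mineral wool = ln(232.9/197.9)/(2π×0.037×5.29) = 0.1324 K/W
R_outer film = 1/(h_o·2πr_oL) = 1/(20.7×2π×0.2329×5.29) = 0.006241 K/W
R_total = 0.51 K/W
Q = ΔT/R_total = 119/0.51
Q = 233 W
T_interface = T_inner − Q·ΣR(inner→interface) = 130 − 233×0.3713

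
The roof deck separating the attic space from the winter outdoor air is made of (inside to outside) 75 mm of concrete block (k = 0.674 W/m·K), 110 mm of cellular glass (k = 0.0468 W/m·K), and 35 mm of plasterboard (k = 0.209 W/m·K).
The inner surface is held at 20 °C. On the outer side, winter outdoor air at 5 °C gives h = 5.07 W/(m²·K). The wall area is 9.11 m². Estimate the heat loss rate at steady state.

Thermal resistances in series:
R_concrete block = L/(kA) = 0.075/(0.674×9.11) = 0.01221 K/W
R_cellular glass = L/(kA) = 0.11/(0.0468×9.11) = 0.258 K/W
R_plasterboard = L/(kA) = 0.035/(0.209×9.11) = 0.01838 K/W
R_outer film = 1/(h_o·A) = 1/(5.07×9.11) = 0.02165 K/W
R_total = 0.3103 K/W
Q = ΔT / R_total = 15 / 0.3103

Q ≈ 48.3 W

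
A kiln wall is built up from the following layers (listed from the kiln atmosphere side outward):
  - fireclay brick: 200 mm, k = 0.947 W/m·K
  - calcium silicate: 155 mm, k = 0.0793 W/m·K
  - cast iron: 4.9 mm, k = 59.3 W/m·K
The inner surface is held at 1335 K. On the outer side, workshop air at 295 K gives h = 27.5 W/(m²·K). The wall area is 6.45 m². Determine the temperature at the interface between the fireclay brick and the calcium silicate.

Thermal resistances in series:
R_fireclay brick = L/(kA) = 0.2/(0.947×6.45) = 0.03274 K/W
R_calcium silicate = L/(kA) = 0.155/(0.0793×6.45) = 0.303 K/W
R_cast iron = L/(kA) = 0.0049/(59.3×6.45) = 1.281×10^-5 K/W
R_outer film = 1/(h_o·A) = 1/(27.5×6.45) = 0.005638 K/W
R_total = 0.3414 K/W;  Q = ΔT/R_total = 1040/0.3414 = 3046 W
T_interface = T_inner − Q·ΣR(inner→interface) = 1335 − 3050×0.03274

T ≈ 1240 K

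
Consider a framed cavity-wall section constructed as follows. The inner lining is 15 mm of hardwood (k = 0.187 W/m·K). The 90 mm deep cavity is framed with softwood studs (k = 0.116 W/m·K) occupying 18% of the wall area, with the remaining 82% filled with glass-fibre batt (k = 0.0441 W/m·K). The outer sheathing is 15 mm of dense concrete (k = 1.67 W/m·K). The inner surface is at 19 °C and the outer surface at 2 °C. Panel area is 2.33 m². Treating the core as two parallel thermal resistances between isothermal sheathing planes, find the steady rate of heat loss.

Sheathing layers in series; stud and cavity paths in parallel between them.
R_inner = 0.015/(0.187×2.33) = 0.03443 K/W
R_stud  = 0.09/(0.116×0.18×2.33) = 1.85 K/W
R_cav   = 0.09/(0.0441×0.82×2.33) = 1.068 K/W
1/R_core = 1/R_stud + 1/R_cav → R_core = 0.6772 K/W
R_outer = 0.015/(1.67×2.33) = 0.003855 K/W
R_total = 0.7154 K/W
Q = ΔT/R_total = 17/0.7154

Q ≈ 23.8 W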